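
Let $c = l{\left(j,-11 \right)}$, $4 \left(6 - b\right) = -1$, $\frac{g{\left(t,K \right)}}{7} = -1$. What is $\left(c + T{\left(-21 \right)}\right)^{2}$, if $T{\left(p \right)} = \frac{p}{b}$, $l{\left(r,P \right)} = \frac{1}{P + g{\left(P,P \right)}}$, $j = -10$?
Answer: $\frac{2362369}{202500} \approx 11.666$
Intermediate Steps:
$g{\left(t,K \right)} = -7$ ($g{\left(t,K \right)} = 7 \left(-1\right) = -7$)
$b = \frac{25}{4}$ ($b = 6 - - \frac{1}{4} = 6 + \frac{1}{4} = \frac{25}{4} \approx 6.25$)
$l{\left(r,P \right)} = \frac{1}{-7 + P}$ ($l{\left(r,P \right)} = \frac{1}{P - 7} = \frac{1}{-7 + P}$)
$c = - \frac{1}{18}$ ($c = \frac{1}{-7 - 11} = \frac{1}{-18} = - \frac{1}{18} \approx -0.055556$)
$T{\left(p \right)} = \frac{4 p}{25}$ ($T{\left(p \right)} = \frac{p}{\frac{25}{4}} = p \frac{4}{25} = \frac{4 p}{25}$)
$\left(c + T{\left(-21 \right)}\right)^{2} = \left(- \frac{1}{18} + \frac{4}{25} \left(-21\right)\right)^{2} = \left(- \frac{1}{18} - \frac{84}{25}\right)^{2} = \left(- \frac{1537}{450}\right)^{2} = \frac{2362369}{202500}$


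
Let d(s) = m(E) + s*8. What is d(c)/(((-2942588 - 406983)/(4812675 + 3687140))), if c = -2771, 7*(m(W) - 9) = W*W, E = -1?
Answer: 1318423304280/23446997 ≈ 56230.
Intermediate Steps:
m(W) = 9 + W**2/7 (m(W) = 9 + (W*W)/7 = 9 + W**2/7)
d(s) = 64/7 + 8*s (d(s) = (9 + (1/7)*(-1)**2) + s*8 = (9 + (1/7)*1) + 8*s = (9 + 1/7) + 8*s = 64/7 + 8*s)
d(c)/(((-2942588 - 406983)/(4812675 + 3687140))) = (64/7 + 8*(-2771))/(((-2942588 - 406983)/(4812675 + 3687140))) = (64/7 - 22168)/((-3349571/8499815)) = -155112/(7*((-3349571*1/8499815))) = -155112/(7*(-3349571/8499815)) = -155112/7*(-8499815/3349571) = 1318423304280/23446997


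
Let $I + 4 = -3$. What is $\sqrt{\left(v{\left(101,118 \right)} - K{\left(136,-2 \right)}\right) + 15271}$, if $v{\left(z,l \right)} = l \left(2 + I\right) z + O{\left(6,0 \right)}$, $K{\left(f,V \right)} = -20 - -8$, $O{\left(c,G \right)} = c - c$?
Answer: $9 i \sqrt{547} \approx 210.49 i$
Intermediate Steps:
$I = -7$ ($I = -4 - 3 = -7$)
$O{\left(c,G \right)} = 0$
$K{\left(f,V \right)} = -12$ ($K{\left(f,V \right)} = -20 + 8 = -12$)
$v{\left(z,l \right)} = - 5 l z$ ($v{\left(z,l \right)} = l \left(2 - 7\right) z + 0 = l \left(-5\right) z + 0 = - 5 l z + 0 = - 5 l z$)
$\sqrt{\left(v{\left(101,118 \right)} - K{\left(136,-2 \right)}\right) + 15271} = \sqrt{\left(\left(-5\right) 118 \cdot 101 - -12\right) + 15271} = \sqrt{\left(-59590 + 12\right) + 15271} = \sqrt{-59578 + 15271} = \sqrt{-44307} = 9 i \sqrt{547}$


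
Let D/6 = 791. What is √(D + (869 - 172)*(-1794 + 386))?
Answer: I*√976630 ≈ 988.25*I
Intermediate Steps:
D = 4746 (D = 6*791 = 4746)
√(D + (869 - 172)*(-1794 + 386)) = √(4746 + (869 - 172)*(-1794 + 386)) = √(4746 + 697*(-1408)) = √(4746 - 981376) = √(-976630) = I*√976630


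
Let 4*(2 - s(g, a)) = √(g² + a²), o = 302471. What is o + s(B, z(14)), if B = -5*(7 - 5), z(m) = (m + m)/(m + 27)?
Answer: 302473 - √42221/82 ≈ 3.0247e+5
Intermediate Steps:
z(m) = 2*m/(27 + m) (z(m) = (2*m)/(27 + m) = 2*m/(27 + m))
B = -10 (B = -5*2 = -10)
s(g, a) = 2 - √(a² + g²)/4 (s(g, a) = 2 - √(g² + a²)/4 = 2 - √(a² + g²)/4)
o + s(B, z(14)) = 302471 + (2 - √((2*14/(27 + 14))² + (-10)²)/4) = 302471 + (2 - √((2*14/41)² + 100)/4) = 302471 + (2 - √((2*14*(1/41))² + 100)/4) = 302471 + (2 - √((28/41)² + 100)/4) = 302471 + (2 - √(784/1681 + 100)/4) = 302471 + (2 - √42221/82) = 302473 - √42221/82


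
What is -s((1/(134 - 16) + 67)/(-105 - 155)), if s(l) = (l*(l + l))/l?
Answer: 7907/15340 ≈ 0.51545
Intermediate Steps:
s(l) = 2*l (s(l) = (l*(2*l))/l = (2*l²)/l = 2*l)
-s((1/(134 - 16) + 67)/(-105 - 155)) = -2*(1/(134 - 16) + 67)/(-105 - 155) = -2*(1/118 + 67)/(-260) = -2*(1/118 + 67)*(-1/260) = -2*(7907/118)*(-1/260) = -2*(-7907)/30680 = -1*(-7907/15340) = 7907/15340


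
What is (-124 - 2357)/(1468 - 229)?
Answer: -827/413 ≈ -2.0024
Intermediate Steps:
(-124 - 2357)/(1468 - 229) = -2481/1239 = -2481*1/1239 = -827/413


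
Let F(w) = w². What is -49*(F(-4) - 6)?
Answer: -490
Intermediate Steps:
-49*(F(-4) - 6) = -49*((-4)² - 6) = -49*(16 - 6) = -49*10 = -490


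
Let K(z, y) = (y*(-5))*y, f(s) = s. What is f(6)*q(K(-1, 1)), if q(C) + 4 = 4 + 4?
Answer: 24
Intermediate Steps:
K(z, y) = -5*y**2 (K(z, y) = (-5*y)*y = -5*y**2)
q(C) = 4 (q(C) = -4 + (4 + 4) = -4 + 8 = 4)
f(6)*q(K(-1, 1)) = 6*4 = 24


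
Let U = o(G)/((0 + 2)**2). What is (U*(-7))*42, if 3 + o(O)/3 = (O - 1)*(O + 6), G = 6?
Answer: -25137/2 ≈ -12569.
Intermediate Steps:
o(O) = -9 + 3*(-1 + O)*(6 + O) (o(O) = -9 + 3*((O - 1)*(O + 6)) = -9 + 3*((-1 + O)*(6 + O)) = -9 + 3*(-1 + O)*(6 + O))
U = 171/4 (U = (-27 + 3*6**2 + 15*6)/((0 + 2)**2) = (-27 + 3*36 + 90)/(2**2) = (-27 + 108 + 90)/4 = 171*(1/4) = 171/4 ≈ 42.750)
(U*(-7))*42 = ((171/4)*(-7))*42 = -1197/4*42 = -25137/2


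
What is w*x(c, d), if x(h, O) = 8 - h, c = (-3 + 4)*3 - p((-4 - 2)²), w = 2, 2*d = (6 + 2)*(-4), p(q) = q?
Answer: 82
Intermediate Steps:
d = -16 (d = ((6 + 2)*(-4))/2 = (8*(-4))/2 = (½)*(-32) = -16)
c = -33 (c = (-3 + 4)*3 - (-4 - 2)² = 1*3 - 1*(-6)² = 3 - 1*36 = 3 - 36 = -33)
w*x(c, d) = 2*(8 - 1*(-33)) = 2*(8 + 33) = 2*41 = 82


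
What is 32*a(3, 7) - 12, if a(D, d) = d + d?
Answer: 436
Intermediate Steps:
a(D, d) = 2*d
32*a(3, 7) - 12 = 32*(2*7) - 12 = 32*14 - 12 = 448 - 12 = 436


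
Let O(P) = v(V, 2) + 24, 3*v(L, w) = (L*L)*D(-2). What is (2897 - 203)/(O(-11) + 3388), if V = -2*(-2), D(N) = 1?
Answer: 4041/5126 ≈ 0.78833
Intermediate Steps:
V = 4
v(L, w) = L²/3 (v(L, w) = ((L*L)*1)/3 = (L²*1)/3 = L²/3)
O(P) = 88/3 (O(P) = (⅓)*4² + 24 = (⅓)*16 + 24 = 16/3 + 24 = 88/3)
(2897 - 203)/(O(-11) + 3388) = (2897 - 203)/(88/3 + 3388) = 2694/(10252/3) = 2694*(3/10252) = 4041/5126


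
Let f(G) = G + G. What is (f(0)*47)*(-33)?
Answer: 0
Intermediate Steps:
f(G) = 2*G
(f(0)*47)*(-33) = ((2*0)*47)*(-33) = (0*47)*(-33) = 0*(-33) = 0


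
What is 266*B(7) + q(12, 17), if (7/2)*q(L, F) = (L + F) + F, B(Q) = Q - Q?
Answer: 92/7 ≈ 13.143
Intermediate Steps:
B(Q) = 0
q(L, F) = 2*L/7 + 4*F/7 (q(L, F) = 2*((L + F) + F)/7 = 2*((F + L) + F)/7 = 2*(L + 2*F)/7 = 2*L/7 + 4*F/7)
266*B(7) + q(12, 17) = 266*0 + ((2/7)*12 + (4/7)*17) = 0 + (24/7 + 68/7) = 0 + 92/7 = 92/7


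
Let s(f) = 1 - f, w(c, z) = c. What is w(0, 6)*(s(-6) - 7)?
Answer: 0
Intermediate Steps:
w(0, 6)*(s(-6) - 7) = 0*((1 - 1*(-6)) - 7) = 0*((1 + 6) - 7) = 0*(7 - 7) = 0*0 = 0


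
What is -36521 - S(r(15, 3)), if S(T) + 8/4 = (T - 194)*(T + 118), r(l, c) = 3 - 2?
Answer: -13552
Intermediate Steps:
r(l, c) = 1
S(T) = -2 + (-194 + T)*(118 + T) (S(T) = -2 + (T - 194)*(T + 118) = -2 + (-194 + T)*(118 + T))
-36521 - S(r(15, 3)) = -36521 - (-22894 + 1**2 - 76*1) = -36521 - (-22894 + 1 - 76) = -36521 - 1*(-22969) = -36521 + 22969 = -13552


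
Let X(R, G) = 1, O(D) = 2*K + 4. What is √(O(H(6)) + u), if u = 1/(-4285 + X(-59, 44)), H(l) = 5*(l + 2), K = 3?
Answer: √5097841/714 ≈ 3.1622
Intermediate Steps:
H(l) = 10 + 5*l (H(l) = 5*(2 + l) = 10 + 5*l)
O(D) = 10 (O(D) = 2*3 + 4 = 6 + 4 = 10)
u = -1/4284 (u = 1/(-4285 + 1) = 1/(-4284) = -1/4284 ≈ -0.00023343)
√(O(H(6)) + u) = √(10 - 1/4284) = √(42839/4284) = √5097841/714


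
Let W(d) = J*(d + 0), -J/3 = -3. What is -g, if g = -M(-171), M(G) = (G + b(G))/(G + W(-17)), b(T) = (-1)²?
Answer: 85/162 ≈ 0.52469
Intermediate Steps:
b(T) = 1
J = 9 (J = -3*(-3) = 9)
W(d) = 9*d (W(d) = 9*(d + 0) = 9*d)
M(G) = (1 + G)/(-153 + G) (M(G) = (G + 1)/(G + 9*(-17)) = (1 + G)/(G - 153) = (1 + G)/(-153 + G))
g = -85/162 (g = -(1 - 171)/(-153 - 171) = -(-170)/(-324) = -(-1)*(-170)/324 = -1*85/162 = -85/162 ≈ -0.52469)
-g = -1*(-85/162) = 85/162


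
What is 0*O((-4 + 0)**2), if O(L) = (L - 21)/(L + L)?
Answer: 0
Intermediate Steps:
O(L) = (-21 + L)/(2*L) (O(L) = (-21 + L)/((2*L)) = (-21 + L)*(1/(2*L)) = (-21 + L)/(2*L))
0*O((-4 + 0)**2) = 0*((-21 + (-4 + 0)**2)/(2*((-4 + 0)**2))) = 0*((-21 + (-4)**2)/(2*((-4)**2))) = 0*((1/2)*(-21 + 16)/16) = 0*((1/2)*(1/16)*(-5)) = 0*(-5/32) = 0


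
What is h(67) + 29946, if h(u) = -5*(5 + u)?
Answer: 29586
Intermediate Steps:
h(u) = -25 - 5*u
h(67) + 29946 = (-25 - 5*67) + 29946 = (-25 - 335) + 29946 = -360 + 29946 = 29586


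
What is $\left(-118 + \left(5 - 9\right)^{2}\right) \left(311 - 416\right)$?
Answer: $10710$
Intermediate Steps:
$\left(-118 + \left(5 - 9\right)^{2}\right) \left(311 - 416\right) = \left(-118 + \left(-4\right)^{2}\right) \left(-105\right) = \left(-118 + 16\right) \left(-105\right) = \left(-102\right) \left(-105\right) = 10710$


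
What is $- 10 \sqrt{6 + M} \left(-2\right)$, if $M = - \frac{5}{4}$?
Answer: $10 \sqrt{19} \approx 43.589$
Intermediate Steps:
$M = - \frac{5}{4}$ ($M = \left(-5\right) \frac{1}{4} = - \frac{5}{4} \approx -1.25$)
$- 10 \sqrt{6 + M} \left(-2\right) = - 10 \sqrt{6 - \frac{5}{4}} \left(-2\right) = - 10 \sqrt{\frac{19}{4}} \left(-2\right) = - 10 \frac{\sqrt{19}}{2} \left(-2\right) = - 5 \sqrt{19} \left(-2\right) = 10 \sqrt{19}$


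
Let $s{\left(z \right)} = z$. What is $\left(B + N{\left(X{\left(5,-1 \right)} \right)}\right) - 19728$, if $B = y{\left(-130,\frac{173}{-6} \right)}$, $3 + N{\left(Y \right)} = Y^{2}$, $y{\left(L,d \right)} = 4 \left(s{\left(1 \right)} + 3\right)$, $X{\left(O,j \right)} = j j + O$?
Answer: $-19679$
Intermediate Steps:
$X{\left(O,j \right)} = O + j^{2}$ ($X{\left(O,j \right)} = j^{2} + O = O + j^{2}$)
$y{\left(L,d \right)} = 16$ ($y{\left(L,d \right)} = 4 \left(1 + 3\right) = 4 \cdot 4 = 16$)
$N{\left(Y \right)} = -3 + Y^{2}$
$B = 16$
$\left(B + N{\left(X{\left(5,-1 \right)} \right)}\right) - 19728 = \left(16 - \left(3 - \left(5 + \left(-1\right)^{2}\right)^{2}\right)\right) - 19728 = \left(16 - \left(3 - \left(5 + 1\right)^{2}\right)\right) - 19728 = \left(16 - \left(3 - 6^{2}\right)\right) - 19728 = \left(16 + \left(-3 + 36\right)\right) - 19728 = \left(16 + 33\right) - 19728 = 49 - 19728 = -19679$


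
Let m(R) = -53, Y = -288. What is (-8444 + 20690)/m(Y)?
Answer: -12246/53 ≈ -231.06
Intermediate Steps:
(-8444 + 20690)/m(Y) = (-8444 + 20690)/(-53) = 12246*(-1/53) = -12246/53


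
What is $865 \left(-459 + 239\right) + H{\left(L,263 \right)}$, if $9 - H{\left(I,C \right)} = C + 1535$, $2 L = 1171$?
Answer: $-192089$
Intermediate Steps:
$L = \frac{1171}{2}$ ($L = \frac{1}{2} \cdot 1171 = \frac{1171}{2} \approx 585.5$)
$H{\left(I,C \right)} = -1526 - C$ ($H{\left(I,C \right)} = 9 - \left(C + 1535\right) = 9 - \left(1535 + C\right) = -1526 - C$)
$865 \left(-459 + 239\right) + H{\left(L,263 \right)} = 865 \left(-459 + 239\right) - 1789 = 865 \left(-220\right) - 1789 = -190300 - 1789 = -192089$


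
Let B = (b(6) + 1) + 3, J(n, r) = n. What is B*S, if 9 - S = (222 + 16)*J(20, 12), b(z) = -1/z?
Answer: -109273/6 ≈ -18212.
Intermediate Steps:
B = 23/6 (B = (-1/6 + 1) + 3 = (-1*⅙ + 1) + 3 = (-⅙ + 1) + 3 = ⅚ + 3 = 23/6 ≈ 3.8333)
S = -4751 (S = 9 - (222 + 16)*20 = 9 - 238*20 = 9 - 1*4760 = 9 - 4760 = -4751)
B*S = (23/6)*(-4751) = -109273/6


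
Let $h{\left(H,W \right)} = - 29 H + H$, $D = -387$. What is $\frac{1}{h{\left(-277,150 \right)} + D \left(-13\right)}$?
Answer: $\frac{1}{12787} \approx 7.8204 \cdot 10^{-5}$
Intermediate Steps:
$h{\left(H,W \right)} = - 28 H$
$\frac{1}{h{\left(-277,150 \right)} + D \left(-13\right)} = \frac{1}{\left(-28\right) \left(-277\right) - -5031} = \frac{1}{7756 + 5031} = \frac{1}{12787}$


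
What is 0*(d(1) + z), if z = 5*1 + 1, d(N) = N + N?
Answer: 0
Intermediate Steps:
d(N) = 2*N
z = 6 (z = 5 + 1 = 6)
0*(d(1) + z) = 0*(2*1 + 6) = 0*(2 + 6) = 0*8 = 0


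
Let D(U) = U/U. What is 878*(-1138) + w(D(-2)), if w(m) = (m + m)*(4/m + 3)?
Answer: -999150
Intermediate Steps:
D(U) = 1
w(m) = 2*m*(3 + 4/m) (w(m) = (2*m)*(3 + 4/m) = 2*m*(3 + 4/m))
878*(-1138) + w(D(-2)) = 878*(-1138) + (8 + 6*1) = -999164 + (8 + 6) = -999164 + 14 = -999150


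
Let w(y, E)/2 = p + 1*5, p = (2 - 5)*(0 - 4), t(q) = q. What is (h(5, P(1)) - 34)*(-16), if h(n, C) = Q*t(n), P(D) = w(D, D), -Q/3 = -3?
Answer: -176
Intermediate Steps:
Q = 9 (Q = -3*(-3) = 9)
p = 12 (p = -3*(-4) = 12)
w(y, E) = 34 (w(y, E) = 2*(12 + 1*5) = 2*(12 + 5) = 2*17 = 34)
P(D) = 34
h(n, C) = 9*n
(h(5, P(1)) - 34)*(-16) = (9*5 - 34)*(-16) = (45 - 34)*(-16) = 11*(-16) = -176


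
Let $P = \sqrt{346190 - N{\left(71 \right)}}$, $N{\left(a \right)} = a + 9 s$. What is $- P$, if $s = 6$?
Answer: $- \sqrt{346065} \approx -588.27$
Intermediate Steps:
$N{\left(a \right)} = 54 + a$ ($N{\left(a \right)} = a + 9 \cdot 6 = a + 54 = 54 + a$)
$P = \sqrt{346065}$ ($P = \sqrt{346190 - \left(54 + 71\right)} = \sqrt{346190 - 125} = \sqrt{346065} \approx 588.27$)
$- P = - \sqrt{346065}$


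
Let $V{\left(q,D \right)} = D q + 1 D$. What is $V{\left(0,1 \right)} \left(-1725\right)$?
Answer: $-1725$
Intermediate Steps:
$V{\left(q,D \right)} = D + D q$ ($V{\left(q,D \right)} = D q + D = D + D q$)
$V{\left(0,1 \right)} \left(-1725\right) = 1 \left(1 + 0\right) \left(-1725\right) = 1 \cdot 1 \left(-1725\right) = 1 \left(-1725\right) = -1725$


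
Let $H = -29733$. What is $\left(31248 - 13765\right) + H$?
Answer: $-12250$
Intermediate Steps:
$\left(31248 - 13765\right) + H = \left(31248 - 13765\right) - 29733 = 17483 - 29733 = -12250$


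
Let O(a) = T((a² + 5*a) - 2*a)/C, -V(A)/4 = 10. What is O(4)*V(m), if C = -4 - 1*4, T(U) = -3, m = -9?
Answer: -15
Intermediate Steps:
V(A) = -40 (V(A) = -4*10 = -40)
C = -8 (C = -4 - 4 = -8)
O(a) = 3/8 (O(a) = -3/(-8) = -3*(-⅛) = 3/8)
O(4)*V(m) = (3/8)*(-40) = -15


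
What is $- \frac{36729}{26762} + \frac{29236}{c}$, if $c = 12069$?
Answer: $\frac{339131531}{322990578} \approx 1.05$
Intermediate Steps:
$- \frac{36729}{26762} + \frac{29236}{c} = - \frac{36729}{26762} + \frac{29236}{12069} = \frac{339131531}{322990578}$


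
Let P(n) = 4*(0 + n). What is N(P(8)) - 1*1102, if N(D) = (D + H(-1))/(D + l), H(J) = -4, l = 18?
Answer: -27536/25 ≈ -1101.4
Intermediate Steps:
P(n) = 4*n
N(D) = (-4 + D)/(18 + D) (N(D) = (D - 4)/(D + 18) = (-4 + D)/(18 + D))
N(P(8)) - 1*1102 = (-4 + 4*8)/(18 + 4*8) - 1*1102 = (-4 + 32)/(18 + 32) - 1102 = 28/50 - 1102 = (1/50)*28 - 1102 = 14/25 - 1102 = -27536/25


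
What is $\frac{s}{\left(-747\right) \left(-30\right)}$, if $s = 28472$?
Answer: $\frac{14236}{11205} \approx 1.2705$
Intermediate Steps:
$\frac{s}{\left(-747\right) \left(-30\right)} = \frac{28472}{\left(-747\right) \left(-30\right)} = \frac{28472}{22410} = 28472 \cdot \frac{1}{22410} = \frac{14236}{11205}$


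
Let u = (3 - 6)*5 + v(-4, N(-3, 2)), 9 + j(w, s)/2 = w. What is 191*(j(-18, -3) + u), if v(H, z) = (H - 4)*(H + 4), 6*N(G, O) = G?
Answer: -13179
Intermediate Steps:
N(G, O) = G/6
v(H, z) = (-4 + H)*(4 + H)
j(w, s) = -18 + 2*w
u = -15 (u = (3 - 6)*5 + (-16 + (-4)²) = -3*5 + (-16 + 16) = -15 + 0 = -15)
191*(j(-18, -3) + u) = 191*((-18 + 2*(-18)) - 15) = 191*((-18 - 36) - 15) = 191*(-54 - 15) = 191*(-69) = -13179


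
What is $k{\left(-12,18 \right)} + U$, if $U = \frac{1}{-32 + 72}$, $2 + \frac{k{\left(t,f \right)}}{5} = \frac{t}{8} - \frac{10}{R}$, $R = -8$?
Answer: $- \frac{449}{40} \approx -11.225$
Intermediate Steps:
$k{\left(t,f \right)} = - \frac{15}{4} + \frac{5 t}{8}$ ($k{\left(t,f \right)} = -10 + 5 \left(\frac{t}{8} - \frac{10}{-8}\right) = -10 + 5 \left(t \frac{1}{8} - - \frac{5}{4}\right) = -10 + 5 \left(\frac{t}{8} + \frac{5}{4}\right) = -10 + 5 \left(\frac{5}{4} + \frac{t}{8}\right) = -10 + \left(\frac{25}{4} + \frac{5 t}{8}\right) = - \frac{15}{4} + \frac{5 t}{8}$)
$U = \frac{1}{40} \approx 0.025$
$k{\left(-12,18 \right)} + U = \left(- \frac{15}{4} + \frac{5}{8} \left(-12\right)\right) + \frac{1}{40} = \left(- \frac{15}{4} - \frac{15}{2}\right) + \frac{1}{40} = - \frac{45}{4} + \frac{1}{40} = - \frac{449}{40}$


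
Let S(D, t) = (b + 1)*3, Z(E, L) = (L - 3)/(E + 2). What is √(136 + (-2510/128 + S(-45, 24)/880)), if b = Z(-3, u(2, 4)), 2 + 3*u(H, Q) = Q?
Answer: 19*√2497/88 ≈ 10.789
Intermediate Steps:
u(H, Q) = -⅔ + Q/3
Z(E, L) = (-3 + L)/(2 + E)
b = 7/3 (b = (-3 + (-⅔ + (⅓)*4))/(2 - 3) = (-3 + (-⅔ + 4/3))/(-1) = -(-3 + ⅔) = -1*(-7/3) = 7/3 ≈ 2.3333)
S(D, t) = 10 (S(D, t) = (7/3 + 1)*3 = (10/3)*3 = 10)
√(136 + (-2510/128 + S(-45, 24)/880)) = √(136 + (-2510/128 + 10/880)) = √(136 + (-2510*1/128 + 10*(1/880))) = √(136 + (-1255/64 + 1/88)) = √(136 - 13797/704) = √(81947/704) = 19*√2497/88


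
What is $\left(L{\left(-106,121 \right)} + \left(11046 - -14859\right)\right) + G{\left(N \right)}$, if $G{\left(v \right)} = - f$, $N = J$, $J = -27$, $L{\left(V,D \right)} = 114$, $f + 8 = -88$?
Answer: $26115$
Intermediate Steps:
$f = -96$ ($f = -8 - 88 = -96$)
$N = -27$
$G{\left(v \right)} = 96$ ($G{\left(v \right)} = \left(-1\right) \left(-96\right) = 96$)
$\left(L{\left(-106,121 \right)} + \left(11046 - -14859\right)\right) + G{\left(N \right)} = \left(114 + \left(11046 - -14859\right)\right) + 96 = \left(114 + \left(11046 + 14859\right)\right) + 96 = \left(114 + 25905\right) + 96 = 26019 + 96 = 26115$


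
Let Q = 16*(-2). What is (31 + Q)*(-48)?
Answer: 48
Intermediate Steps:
Q = -32
(31 + Q)*(-48) = (31 - 32)*(-48) = -1*(-48) = 48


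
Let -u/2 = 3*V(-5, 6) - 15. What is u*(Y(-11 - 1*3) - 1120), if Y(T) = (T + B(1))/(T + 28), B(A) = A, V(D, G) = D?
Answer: -470790/7 ≈ -67256.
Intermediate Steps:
Y(T) = (1 + T)/(28 + T) (Y(T) = (T + 1)/(T + 28) = (1 + T)/(28 + T))
u = 60 (u = -2*(3*(-5) - 15) = -2*(-15 - 15) = -2*(-30) = 60)
u*(Y(-11 - 1*3) - 1120) = 60*((1 + (-11 - 1*3))/(28 + (-11 - 1*3)) - 1120) = 60*((1 + (-11 - 3))/(28 + (-11 - 3)) - 1120) = 60*((1 - 14)/(28 - 14) - 1120) = 60*(-13/14 - 1120) = 60*(-15693/14) = -470790/7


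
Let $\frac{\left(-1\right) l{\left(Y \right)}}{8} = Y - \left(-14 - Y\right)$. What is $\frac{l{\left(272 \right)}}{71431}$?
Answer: $- \frac{4464}{71431} \approx -0.062494$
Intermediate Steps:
$l{\left(Y \right)} = -112 - 16 Y$ ($l{\left(Y \right)} = - 8 \left(Y - \left(-14 - Y\right)\right) = - 8 \left(Y + \left(14 + Y\right)\right) = - 8 \left(14 + 2 Y\right) = -112 - 16 Y$)
$\frac{l{\left(272 \right)}}{71431} = \frac{-112 - 4352}{71431} = \left(-112 - 4352\right) \frac{1}{71431} = \left(-4464\right) \frac{1}{71431} = - \frac{4464}{71431}$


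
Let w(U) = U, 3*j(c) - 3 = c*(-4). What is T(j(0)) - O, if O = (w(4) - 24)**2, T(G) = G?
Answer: -399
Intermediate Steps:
j(c) = 1 - 4*c/3 (j(c) = 1 + (c*(-4))/3 = 1 + (-4*c)/3 = 1 - 4*c/3)
O = 400 (O = (4 - 24)**2 = (-20)**2 = 400)
T(j(0)) - O = (1 - 4/3*0) - 1*400 = (1 + 0) - 400 = 1 - 400 = -399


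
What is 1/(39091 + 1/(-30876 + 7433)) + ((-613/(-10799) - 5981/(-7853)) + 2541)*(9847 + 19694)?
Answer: 5835509968244538383760241/77715761375288664 ≈ 7.5088e+7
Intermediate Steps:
1/(39091 + 1/(-30876 + 7433)) + ((-613/(-10799) - 5981/(-7853)) + 2541)*(9847 + 19694) = 1/(39091 + 1/(-23443)) + ((-613*(-1/10799) - 5981*(-1/7853)) + 2541)*29541 = 1/(39091 - 1/23443) + ((613/10799 + 5981/7853) + 2541)*29541 = 1/(916410312/23443) + (69402708/84804547 + 2541)*29541 = 23443/916410312 + (215557756635/84804547)*29541 = 23443/916410312 + 6367791688754535/84804547 = 5835509968244538383760241/77715761375288664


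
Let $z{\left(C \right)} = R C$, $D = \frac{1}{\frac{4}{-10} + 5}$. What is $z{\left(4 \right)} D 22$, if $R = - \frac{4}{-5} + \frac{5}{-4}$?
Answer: $- \frac{198}{23} \approx -8.6087$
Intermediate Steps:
$D = \frac{5}{23}$ ($D = \frac{1}{4 \left(- \frac{1}{10}\right) + 5} = \frac{1}{- \frac{2}{5} + 5} = \frac{1}{\frac{23}{5}} = \frac{5}{23} \approx 0.21739$)
$R = - \frac{9}{20}$ ($R = \left(-4\right) \left(- \frac{1}{5}\right) + 5 \left(- \frac{1}{4}\right) = \frac{4}{5} - \frac{5}{4} = - \frac{9}{20} \approx -0.45$)
$z{\left(C \right)} = - \frac{9 C}{20}$
$z{\left(4 \right)} D 22 = \left(- \frac{9}{20}\right) 4 \cdot \frac{5}{23} \cdot 22 = \left(- \frac{9}{5}\right) \frac{5}{23} \cdot 22 = \left(- \frac{9}{23}\right) 22 = - \frac{198}{23}$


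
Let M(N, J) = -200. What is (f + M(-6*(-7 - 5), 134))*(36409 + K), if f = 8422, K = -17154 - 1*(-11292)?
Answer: 251157434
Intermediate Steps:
K = -5862 (K = -17154 + 11292 = -5862)
(f + M(-6*(-7 - 5), 134))*(36409 + K) = (8422 - 200)*(36409 - 5862) = 8222*30547 = 251157434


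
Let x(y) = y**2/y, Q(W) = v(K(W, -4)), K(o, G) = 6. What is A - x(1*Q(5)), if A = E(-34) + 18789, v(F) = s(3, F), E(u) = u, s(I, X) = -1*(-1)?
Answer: 18754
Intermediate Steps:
s(I, X) = 1
v(F) = 1
Q(W) = 1
A = 18755 (A = -34 + 18789 = 18755)
x(y) = y
A - x(1*Q(5)) = 18755 - 1 = 18754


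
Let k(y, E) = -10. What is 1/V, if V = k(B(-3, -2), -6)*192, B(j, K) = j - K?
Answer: -1/1920 ≈ -0.00052083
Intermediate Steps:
V = -1920 (V = -10*192 = -1920)
1/V = 1/(-1920) = -1/1920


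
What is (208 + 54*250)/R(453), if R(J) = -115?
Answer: -596/5 ≈ -119.20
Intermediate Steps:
(208 + 54*250)/R(453) = (208 + 54*250)/(-115) = (208 + 13500)*(-1/115) = 13708*(-1/115) = -596/5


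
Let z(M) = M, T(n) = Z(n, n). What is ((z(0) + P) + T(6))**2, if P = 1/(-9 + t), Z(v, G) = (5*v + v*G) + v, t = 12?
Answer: 47089/9 ≈ 5232.1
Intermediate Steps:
Z(v, G) = 6*v + G*v (Z(v, G) = (5*v + G*v) + v = 6*v + G*v)
T(n) = n*(6 + n)
P = 1/3 (P = 1/(-9 + 12) = 1/3 ≈ 0.33333)
((z(0) + P) + T(6))**2 = ((0 + 1/3) + 6*(6 + 6))**2 = (1/3 + 6*12)**2 = (1/3 + 72)**2 = (217/3)**2 = 47089/9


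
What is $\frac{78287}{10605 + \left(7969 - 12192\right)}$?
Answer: $\frac{78287}{6382} \approx 12.267$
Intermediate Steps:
$\frac{78287}{10605 + \left(7969 - 12192\right)} = \frac{78287}{10605 - 4223} = \frac{78287}{6382}$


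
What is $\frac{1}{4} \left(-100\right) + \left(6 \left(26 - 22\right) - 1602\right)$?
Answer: $-1603$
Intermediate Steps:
$\frac{1}{4} \left(-100\right) + \left(6 \left(26 - 22\right) - 1602\right) = \frac{1}{4} \left(-100\right) + \left(6 \cdot 4 - 1602\right) = -25 + \left(24 - 1602\right) = -25 - 1578 = -1603$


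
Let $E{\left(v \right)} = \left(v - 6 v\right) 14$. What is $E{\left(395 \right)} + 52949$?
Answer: $25299$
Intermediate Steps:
$E{\left(v \right)} = - 70 v$ ($E{\left(v \right)} = - 5 v 14 = - 70 v$)
$E{\left(395 \right)} + 52949 = \left(-70\right) 395 + 52949 = -27650 + 52949 = 25299$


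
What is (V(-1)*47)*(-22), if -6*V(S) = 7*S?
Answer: -3619/3 ≈ -1206.3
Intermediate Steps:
V(S) = -7*S/6
(V(-1)*47)*(-22) = (-7/6*(-1)*47)*(-22) = ((7/6)*47)*(-22) = (329/6)*(-22) = -3619/3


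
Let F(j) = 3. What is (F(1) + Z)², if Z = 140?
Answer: 20449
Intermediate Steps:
(F(1) + Z)² = (3 + 140)² = 143² = 20449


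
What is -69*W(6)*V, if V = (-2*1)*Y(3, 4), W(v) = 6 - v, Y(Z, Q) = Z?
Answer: 0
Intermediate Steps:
V = -6 (V = -2*1*3 = -2*3 = -6)
-69*W(6)*V = -69*(6 - 1*6)*(-6) = -69*(6 - 6)*(-6) = -0*(-6) = -69*0 = 0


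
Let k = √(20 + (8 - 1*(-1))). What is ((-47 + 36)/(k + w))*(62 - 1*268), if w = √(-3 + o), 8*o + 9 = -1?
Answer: 4532/(2*√29 + I*√17) ≈ 367.0 - 140.5*I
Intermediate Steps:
o = -5/4 (o = -9/8 + (⅛)*(-1) = -9/8 - ⅛ = -5/4 ≈ -1.2500)
k = √29 (k = √(20 + (8 + 1)) = √(20 + 9) = √29 ≈ 5.3852)
w = I*√17/2 (w = √(-3 - 5/4) = √(-17/4) = I*√17/2 ≈ 2.0616*I)
((-47 + 36)/(k + w))*(62 - 1*268) = ((-47 + 36)/(√29 + I*√17/2))*(62 - 1*268) = (-11/(√29 + I*√17/2))*(62 - 268) = -11/(√29 + I*√17/2)*(-206) = 2266/(√29 + I*√17/2)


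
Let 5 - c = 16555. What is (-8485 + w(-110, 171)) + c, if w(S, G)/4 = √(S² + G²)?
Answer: -25035 + 4*√41341 ≈ -24222.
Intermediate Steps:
c = -16550 (c = 5 - 1*16555 = 5 - 16555 = -16550)
w(S, G) = 4*√(G² + S²) (w(S, G) = 4*√(S² + G²) = 4*√(G² + S²))
(-8485 + w(-110, 171)) + c = (-8485 + 4*√(171² + (-110)²)) - 16550 = (-8485 + 4*√(29241 + 12100)) - 16550 = (-8485 + 4*√41341) - 16550 = -25035 + 4*√41341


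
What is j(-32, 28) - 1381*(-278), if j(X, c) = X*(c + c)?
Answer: 382126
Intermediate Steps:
j(X, c) = 2*X*c (j(X, c) = X*(2*c) = 2*X*c)
j(-32, 28) - 1381*(-278) = 2*(-32)*28 - 1381*(-278) = -1792 + 383918 = 382126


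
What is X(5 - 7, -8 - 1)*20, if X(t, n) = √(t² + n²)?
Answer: 20*√85 ≈ 184.39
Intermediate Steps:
X(t, n) = √(n² + t²)
X(5 - 7, -8 - 1)*20 = √((-8 - 1)² + (5 - 7)²)*20 = √((-9)² + (-2)²)*20 = √(81 + 4)*20 = √85*20 = 20*√85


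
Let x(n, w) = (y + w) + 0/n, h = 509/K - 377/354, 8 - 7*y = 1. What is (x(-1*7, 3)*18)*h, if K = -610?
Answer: -2460936/17995 ≈ -136.76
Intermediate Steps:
y = 1 (y = 8/7 - ⅐*1 = 8/7 - ⅐ = 1)
h = -102539/53985 (h = 509/(-610) - 377/354 = 509*(-1/610) - 377*1/354 = -509/610 - 377/354 = -102539/53985 ≈ -1.8994)
x(n, w) = 1 + w (x(n, w) = (1 + w) + 0/n = (1 + w) + 0 = 1 + w)
(x(-1*7, 3)*18)*h = ((1 + 3)*18)*(-102539/53985) = (4*18)*(-102539/53985) = 72*(-102539/53985) = -2460936/17995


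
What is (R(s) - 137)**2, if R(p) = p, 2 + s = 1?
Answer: 19044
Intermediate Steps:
s = -1 (s = -2 + 1 = -1)
(R(s) - 137)**2 = (-1 - 137)**2 = (-138)**2 = 19044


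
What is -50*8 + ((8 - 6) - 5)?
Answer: -403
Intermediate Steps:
-50*8 + ((8 - 6) - 5) = -400 + (2 - 5) = -400 - 3 = -403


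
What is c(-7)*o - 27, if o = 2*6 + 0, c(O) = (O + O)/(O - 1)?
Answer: -6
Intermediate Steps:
c(O) = 2*O/(-1 + O) (c(O) = (2*O)/(-1 + O) = 2*O/(-1 + O))
o = 12 (o = 12 + 0 = 12)
c(-7)*o - 27 = (2*(-7)/(-1 - 7))*12 - 27 = (2*(-7)/(-8))*12 - 27 = (2*(-7)*(-⅛))*12 - 27 = (7/4)*12 - 27 = 21 - 27 = -6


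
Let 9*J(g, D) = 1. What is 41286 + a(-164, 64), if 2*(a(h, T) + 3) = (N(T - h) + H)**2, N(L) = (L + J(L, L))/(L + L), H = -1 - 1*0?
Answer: 1390648152457/33685632 ≈ 41283.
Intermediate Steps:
J(g, D) = 1/9 (J(g, D) = (1/9)*1 = 1/9)
H = -1 (H = -1 + 0 = -1)
N(L) = (1/9 + L)/(2*L) (N(L) = (L + 1/9)/(L + L) = (1/9 + L)/((2*L)) = (1/9 + L)*(1/(2*L)) = (1/9 + L)/(2*L))
a(h, T) = -3 + (-1 + (1 - 9*h + 9*T)/(18*(T - h)))**2/2 (a(h, T) = -3 + ((1 + 9*(T - h))/(18*(T - h)) - 1)**2/2 = -3 + ((1 + (-9*h + 9*T))/(18*(T - h)) - 1)**2/2 = -3 + ((1 - 9*h + 9*T)/(18*(T - h)) - 1)**2/2 = -3 + (-1 + (1 - 9*h + 9*T)/(18*(T - h)))**2/2)
41286 + a(-164, 64) = 41286 + (-3 + (1 - 9*64 + 9*(-164))**2/(648*(64 - 1*(-164))**2)) = 41286 + (-3 + (1 - 576 - 1476)**2/(648*(64 + 164)**2)) = 41286 + (-3 + (1/648)*(-2051)**2/228**2) = 41286 + (-3 + (1/648)*(1/51984)*4206601) = 41286 + (-3 + 4206601/33685632) = 41286 - 96850295/33685632 = 1390648152457/33685632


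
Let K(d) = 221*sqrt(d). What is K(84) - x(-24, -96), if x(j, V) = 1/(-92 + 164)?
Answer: -1/72 + 442*sqrt(21) ≈ 2025.5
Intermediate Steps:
x(j, V) = 1/72
K(84) - x(-24, -96) = 221*sqrt(84) - 1*1/72 = 221*(2*sqrt(21)) - 1/72 = 442*sqrt(21) - 1/72 = -1/72 + 442*sqrt(21)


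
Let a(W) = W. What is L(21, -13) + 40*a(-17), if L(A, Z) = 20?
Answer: -660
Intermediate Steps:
L(21, -13) + 40*a(-17) = 20 + 40*(-17) = 20 - 680 = -660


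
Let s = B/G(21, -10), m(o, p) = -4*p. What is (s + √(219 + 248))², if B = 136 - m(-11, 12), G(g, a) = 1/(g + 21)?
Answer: (7728 + √467)² ≈ 6.0056e+7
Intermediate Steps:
G(g, a) = 1/(21 + g)
B = 184 (B = 136 - (-4)*12 = 136 - 1*(-48) = 136 + 48 = 184)
s = 7728 (s = 184/(1/(21 + 21)) = 184/(1/42) = 184*42 = 7728)
(s + √(219 + 248))² = (7728 + √(219 + 248))² = (7728 + √467)²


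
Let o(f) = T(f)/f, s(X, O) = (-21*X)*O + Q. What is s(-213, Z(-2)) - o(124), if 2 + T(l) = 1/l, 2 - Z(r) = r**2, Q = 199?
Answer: -134493625/15376 ≈ -8747.0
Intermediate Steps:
Z(r) = 2 - r**2
T(l) = -2 + 1/l
s(X, O) = 199 - 21*O*X (s(X, O) = (-21*X)*O + 199 = -21*O*X + 199 = 199 - 21*O*X)
o(f) = (-2 + 1/f)/f
s(-213, Z(-2)) - o(124) = (199 - 21*(2 - 1*(-2)**2)*(-213)) - (1 - 2*124)/124**2 = (199 - 21*(2 - 1*4)*(-213)) - (1 - 248)/15376 = (199 - 21*(2 - 4)*(-213)) - (-247)/15376 = (199 - 21*(-2)*(-213)) - 1*(-247/15376) = (199 - 8946) + 247/15376 = -8747 + 247/15376 = -134493625/15376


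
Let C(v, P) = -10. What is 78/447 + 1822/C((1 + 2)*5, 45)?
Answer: -135609/745 ≈ -182.03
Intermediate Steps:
78/447 + 1822/C((1 + 2)*5, 45) = 78/447 + 1822/(-10) = 78*(1/447) + 1822*(-⅒) = 26/149 - 911/5 = -135609/745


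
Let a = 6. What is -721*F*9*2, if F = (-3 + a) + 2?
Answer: -64890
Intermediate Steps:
F = 5 (F = (-3 + 6) + 2 = 3 + 2 = 5)
-721*F*9*2 = -721*5*9*2 = -32445*2 = -721*90 = -64890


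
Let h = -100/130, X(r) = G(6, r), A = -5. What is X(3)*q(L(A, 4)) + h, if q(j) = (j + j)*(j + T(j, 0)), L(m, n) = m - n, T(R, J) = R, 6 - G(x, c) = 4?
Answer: 8414/13 ≈ 647.23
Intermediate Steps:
G(x, c) = 2 (G(x, c) = 6 - 1*4 = 6 - 4 = 2)
q(j) = 4*j² (q(j) = (j + j)*(j + j) = (2*j)*(2*j) = 4*j²)
X(r) = 2
h = -10/13 (h = -100*1/130 = -10/13 ≈ -0.76923)
X(3)*q(L(A, 4)) + h = 2*(4*(-5 - 1*4)²) - 10/13 = 2*(4*(-5 - 4)²) - 10/13 = 2*(4*(-9)²) - 10/13 = 2*(4*81) - 10/13 = 2*324 - 10/13 = 648 - 10/13 = 8414/13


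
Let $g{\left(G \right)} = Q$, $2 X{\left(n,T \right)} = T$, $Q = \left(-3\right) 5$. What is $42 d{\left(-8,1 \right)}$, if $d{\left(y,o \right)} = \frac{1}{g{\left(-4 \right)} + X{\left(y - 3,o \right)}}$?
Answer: $- \frac{84}{29} \approx -2.8966$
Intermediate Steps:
$Q = -15$
$X{\left(n,T \right)} = \frac{T}{2}$
$g{\left(G \right)} = -15$
$d{\left(y,o \right)} = \frac{1}{-15 + \frac{o}{2}}$
$42 d{\left(-8,1 \right)} = 42 \frac{2}{-30 + 1} = 42 \frac{2}{-29} = 42 \cdot 2 \left(- \frac{1}{29}\right) = 42 \left(- \frac{2}{29}\right) = - \frac{84}{29}$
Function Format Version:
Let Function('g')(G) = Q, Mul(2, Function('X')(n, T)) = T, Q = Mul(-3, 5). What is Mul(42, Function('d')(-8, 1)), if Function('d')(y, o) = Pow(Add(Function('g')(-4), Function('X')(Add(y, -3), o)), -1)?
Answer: Rational(-84, 29) ≈ -2.8966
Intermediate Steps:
Q = -15
Function('X')(n, T) = Mul(Rational(1, 2), T)
Function('g')(G) = -15
Function('d')(y, o) = Pow(Add(-15, Mul(Rational(1, 2), o)), -1)
Mul(42, Function('d')(-8, 1)) = Mul(42, Mul(2, Pow(Add(-30, 1), -1))) = Mul(42, Mul(2, Pow(-29, -1))) = Mul(42, Mul(2, Rational(-1, 29))) = Mul(42, Rational(-2, 29)) = Rational(-84, 29)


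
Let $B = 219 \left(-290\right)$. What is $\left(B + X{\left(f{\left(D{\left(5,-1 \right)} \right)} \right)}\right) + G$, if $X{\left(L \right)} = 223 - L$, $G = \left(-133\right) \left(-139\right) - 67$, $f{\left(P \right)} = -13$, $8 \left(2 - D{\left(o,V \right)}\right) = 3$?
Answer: $-44854$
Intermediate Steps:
$D{\left(o,V \right)} = \frac{13}{8}$ ($D{\left(o,V \right)} = 2 - \frac{3}{8} = \frac{13}{8}$)
$B = -63510$
$G = 18420$ ($G = 18487 - 67 = 18420$)
$\left(B + X{\left(f{\left(D{\left(5,-1 \right)} \right)} \right)}\right) + G = \left(-63510 + \left(223 - -13\right)\right) + 18420 = \left(-63510 + \left(223 + 13\right)\right) + 18420 = \left(-63510 + 236\right) + 18420 = -63274 + 18420 = -44854$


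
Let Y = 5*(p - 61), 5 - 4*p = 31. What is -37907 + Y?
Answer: -76489/2 ≈ -38245.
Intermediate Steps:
p = -13/2 (p = 5/4 - ¼*31 = 5/4 - 31/4 = -13/2 ≈ -6.5000)
Y = -675/2 (Y = 5*(-13/2 - 61) = 5*(-135/2) = -675/2 ≈ -337.50)
-37907 + Y = -37907 - 675/2 = -76489/2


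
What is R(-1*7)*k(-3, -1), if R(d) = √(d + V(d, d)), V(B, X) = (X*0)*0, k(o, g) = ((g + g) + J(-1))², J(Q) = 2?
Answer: 0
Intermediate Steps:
k(o, g) = (2 + 2*g)² (k(o, g) = ((g + g) + 2)² = (2*g + 2)² = (2 + 2*g)²)
V(B, X) = 0 (V(B, X) = 0*0 = 0)
R(d) = √d (R(d) = √(d + 0) = √d)
R(-1*7)*k(-3, -1) = √(-1*7)*(4*(1 - 1)²) = √(-7)*(4*0²) = (I*√7)*(4*0) = (I*√7)*0 = 0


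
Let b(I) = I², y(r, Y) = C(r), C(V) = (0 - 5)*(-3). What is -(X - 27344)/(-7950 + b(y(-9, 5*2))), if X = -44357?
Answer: -71701/7725 ≈ -9.2817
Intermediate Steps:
C(V) = 15 (C(V) = -5*(-3) = 15)
y(r, Y) = 15
-(X - 27344)/(-7950 + b(y(-9, 5*2))) = -(-44357 - 27344)/(-7950 + 15²) = -(-71701)/(-7950 + 225) = -(-71701)/(-7725) = -(-71701)*(-1)/7725 = -1*71701/7725 = -71701/7725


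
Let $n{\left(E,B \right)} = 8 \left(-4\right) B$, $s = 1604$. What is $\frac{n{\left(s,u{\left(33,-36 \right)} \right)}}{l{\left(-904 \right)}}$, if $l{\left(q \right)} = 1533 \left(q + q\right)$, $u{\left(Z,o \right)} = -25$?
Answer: $- \frac{50}{173229} \approx -0.00028864$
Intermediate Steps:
$n{\left(E,B \right)} = - 32 B$
$l{\left(q \right)} = 3066 q$ ($l{\left(q \right)} = 1533 \cdot 2 q = 3066 q$)
$\frac{n{\left(s,u{\left(33,-36 \right)} \right)}}{l{\left(-904 \right)}} = \frac{\left(-32\right) \left(-25\right)}{3066 \left(-904\right)} = \frac{800}{-2771664} = 800 \left(- \frac{1}{2771664}\right) = - \frac{50}{173229}$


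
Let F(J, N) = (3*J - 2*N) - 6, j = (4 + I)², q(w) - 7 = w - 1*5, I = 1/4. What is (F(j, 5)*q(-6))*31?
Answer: -18941/4 ≈ -4735.3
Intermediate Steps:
I = ¼ (I = 1*(¼) = ¼ ≈ 0.25000)
q(w) = 2 + w (q(w) = 7 + (w - 1*5) = 7 + (w - 5) = 7 + (-5 + w) = 2 + w)
j = 289/16 (j = (4 + ¼)² = (17/4)² = 289/16 ≈ 18.063)
F(J, N) = -6 - 2*N + 3*J (F(J, N) = (-2*N + 3*J) - 6 = -6 - 2*N + 3*J)
(F(j, 5)*q(-6))*31 = ((-6 - 2*5 + 3*(289/16))*(2 - 6))*31 = ((-6 - 10 + 867/16)*(-4))*31 = ((611/16)*(-4))*31 = -611/4*31 = -18941/4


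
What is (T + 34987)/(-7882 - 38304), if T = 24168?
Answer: -59155/46186 ≈ -1.2808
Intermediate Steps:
(T + 34987)/(-7882 - 38304) = (24168 + 34987)/(-7882 - 38304) = 59155/(-46186) = 59155*(-1/46186) = -59155/46186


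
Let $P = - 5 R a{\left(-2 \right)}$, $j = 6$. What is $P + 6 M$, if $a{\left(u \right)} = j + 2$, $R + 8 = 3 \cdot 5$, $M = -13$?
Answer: $-358$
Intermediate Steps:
$R = 7$ ($R = -8 + 3 \cdot 5 = -8 + 15 = 7$)
$a{\left(u \right)} = 8$ ($a{\left(u \right)} = 6 + 2 = 8$)
$P = -280$ ($P = \left(-5\right) 7 \cdot 8 = \left(-35\right) 8 = -280$)
$P + 6 M = -280 + 6 \left(-13\right) = -280 - 78 = -358$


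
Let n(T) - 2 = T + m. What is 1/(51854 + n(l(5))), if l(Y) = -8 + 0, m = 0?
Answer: 1/51848 ≈ 1.9287e-5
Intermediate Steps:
l(Y) = -8
n(T) = 2 + T (n(T) = 2 + (T + 0) = 2 + T)
1/(51854 + n(l(5))) = 1/(51854 + (2 - 8)) = 1/(51854 - 6) = 1/51848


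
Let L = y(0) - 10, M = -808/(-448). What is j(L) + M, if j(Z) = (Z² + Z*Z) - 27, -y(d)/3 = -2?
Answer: 381/56 ≈ 6.8036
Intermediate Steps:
y(d) = 6 (y(d) = -3*(-2) = 6)
M = 101/56 (M = -808*(-1/448) = 101/56 ≈ 1.8036)
L = -4 (L = 6 - 10 = -4)
j(Z) = -27 + 2*Z² (j(Z) = (Z² + Z²) - 27 = 2*Z² - 27 = -27 + 2*Z²)
j(L) + M = (-27 + 2*(-4)²) + 101/56 = (-27 + 2*16) + 101/56 = (-27 + 32) + 101/56 = 5 + 101/56 = 381/56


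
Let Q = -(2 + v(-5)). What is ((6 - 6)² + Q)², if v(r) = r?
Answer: 9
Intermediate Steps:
Q = 3 (Q = -(2 - 5) = -1*(-3) = 3)
((6 - 6)² + Q)² = ((6 - 6)² + 3)² = (0² + 3)² = (0 + 3)² = 3² = 9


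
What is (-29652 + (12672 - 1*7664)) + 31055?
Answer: 6411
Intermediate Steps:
(-29652 + (12672 - 1*7664)) + 31055 = (-29652 + (12672 - 7664)) + 31055 = (-29652 + 5008) + 31055 = -24644 + 31055 = 6411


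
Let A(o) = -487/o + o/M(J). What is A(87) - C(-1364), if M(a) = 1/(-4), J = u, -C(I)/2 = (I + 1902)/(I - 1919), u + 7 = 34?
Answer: -101088541/285621 ≈ -353.93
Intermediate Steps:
u = 27 (u = -7 + 34 = 27)
C(I) = -2*(1902 + I)/(-1919 + I) (C(I) = -2*(I + 1902)/(I - 1919) = -2*(1902 + I)/(-1919 + I))
J = 27
M(a) = -¼
A(o) = -487/o - 4*o (A(o) = -487/o + o/(-¼) = -487/o + o*(-4) = -487/o - 4*o)
A(87) - C(-1364) = (-487/87 - 4*87) - 2*(-1902 - 1*(-1364))/(-1919 - 1364) = (-487*1/87 - 348) - 2*(-1902 + 1364)/(-3283) = (-487/87 - 348) - 2*(-1)*(-538)/3283 = -30763/87 - 1*1076/3283 = -30763/87 - 1076/3283 = -101088541/285621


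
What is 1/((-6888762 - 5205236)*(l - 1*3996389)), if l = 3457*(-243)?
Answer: 1/58491895687120 ≈ 1.7096e-14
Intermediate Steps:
l = -840051
1/((-6888762 - 5205236)*(l - 1*3996389)) = 1/((-6888762 - 5205236)*(-840051 - 1*3996389)) = 1/((-12093998)*(-840051 - 3996389)) = -1/12093998/(-4836440) = -1/12093998*(-1/4836440) = 1/58491895687120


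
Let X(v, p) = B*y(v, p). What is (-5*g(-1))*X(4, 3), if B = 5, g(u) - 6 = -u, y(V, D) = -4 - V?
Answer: 1400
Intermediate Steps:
g(u) = 6 - u
X(v, p) = -20 - 5*v (X(v, p) = 5*(-4 - v) = -20 - 5*v)
(-5*g(-1))*X(4, 3) = (-5*(6 - 1*(-1)))*(-20 - 5*4) = (-5*(6 + 1))*(-20 - 20) = -5*7*(-40) = -35*(-40) = 1400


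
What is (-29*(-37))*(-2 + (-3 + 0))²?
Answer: 26825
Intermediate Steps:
(-29*(-37))*(-2 + (-3 + 0))² = 1073*(-2 - 3)² = 1073*(-5)² = 1073*25 = 26825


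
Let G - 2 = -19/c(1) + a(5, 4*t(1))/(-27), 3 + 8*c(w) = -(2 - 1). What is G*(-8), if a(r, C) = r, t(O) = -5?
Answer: -8600/27 ≈ -318.52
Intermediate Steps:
c(w) = -½ (c(w) = -3/8 + (-(2 - 1))/8 = -3/8 + (-1*1)/8 = -3/8 + (⅛)*(-1) = -3/8 - ⅛ = -½)
G = 1075/27 (G = 2 + (-19/(-½) + 5/(-27)) = 2 + (-19*(-2) + 5*(-1/27)) = 2 + (38 - 5/27) = 2 + 1021/27 = 1075/27 ≈ 39.815)
G*(-8) = (1075/27)*(-8) = -8600/27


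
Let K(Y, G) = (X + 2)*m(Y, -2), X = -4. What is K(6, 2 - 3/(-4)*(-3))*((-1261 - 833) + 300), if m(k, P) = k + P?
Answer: 14352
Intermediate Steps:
m(k, P) = P + k
K(Y, G) = 4 - 2*Y (K(Y, G) = (-4 + 2)*(-2 + Y) = -2*(-2 + Y) = 4 - 2*Y)
K(6, 2 - 3/(-4)*(-3))*((-1261 - 833) + 300) = (4 - 2*6)*((-1261 - 833) + 300) = (4 - 12)*(-2094 + 300) = -8*(-1794) = 14352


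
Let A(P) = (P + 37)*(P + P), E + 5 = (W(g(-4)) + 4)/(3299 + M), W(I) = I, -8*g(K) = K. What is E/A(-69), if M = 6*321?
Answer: -52241/46147200 ≈ -0.0011321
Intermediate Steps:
g(K) = -K/8
M = 1926
E = -52241/10450 (E = -5 + (-⅛*(-4) + 4)/(3299 + 1926) = -5 + (½ + 4)/5225 = -5 + (9/2)*(1/5225) = -5 + 9/10450 = -52241/10450 ≈ -4.9991)
A(P) = 2*P*(37 + P) (A(P) = (37 + P)*(2*P) = 2*P*(37 + P))
E/A(-69) = -52241*(-1/(138*(37 - 69)))/10450 = -52241/(10450*(2*(-69)*(-32))) = -52241/10450/4416 = -52241/10450*1/4416 = -52241/46147200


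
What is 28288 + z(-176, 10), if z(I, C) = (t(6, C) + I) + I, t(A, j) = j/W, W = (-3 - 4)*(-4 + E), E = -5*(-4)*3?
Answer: 5475451/196 ≈ 27936.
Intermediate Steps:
E = 60 (E = 20*3 = 60)
W = -392 (W = (-3 - 4)*(-4 + 60) = -7*56 = -392)
t(A, j) = -j/392 (t(A, j) = j/(-392) = j*(-1/392) = -j/392)
z(I, C) = 2*I - C/392 (z(I, C) = (-C/392 + I) + I = (I - C/392) + I = 2*I - C/392)
28288 + z(-176, 10) = 28288 + (2*(-176) - 1/392*10) = 28288 + (-352 - 5/196) = 28288 - 68997/196 = 5475451/196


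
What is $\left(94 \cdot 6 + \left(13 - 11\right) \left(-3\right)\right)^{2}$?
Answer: $311364$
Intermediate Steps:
$\left(94 \cdot 6 + \left(13 - 11\right) \left(-3\right)\right)^{2} = \left(564 + 2 \left(-3\right)\right)^{2} = \left(564 - 6\right)^{2} = 558^{2} = 311364$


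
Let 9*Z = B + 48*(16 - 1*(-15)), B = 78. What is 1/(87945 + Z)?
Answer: 1/88119 ≈ 1.1348e-5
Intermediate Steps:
Z = 174 (Z = (78 + 48*(16 - 1*(-15)))/9 = (78 + 48*(16 + 15))/9 = (78 + 48*31)/9 = (78 + 1488)/9 = (⅑)*1566 = 174)
1/(87945 + Z) = 1/(87945 + 174) = 1/88119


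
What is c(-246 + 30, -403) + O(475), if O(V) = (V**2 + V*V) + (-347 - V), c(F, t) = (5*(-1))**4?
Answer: 451053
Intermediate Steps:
c(F, t) = 625 (c(F, t) = (-5)**4 = 625)
O(V) = -347 - V + 2*V**2 (O(V) = (V**2 + V**2) + (-347 - V) = 2*V**2 + (-347 - V) = -347 - V + 2*V**2)
c(-246 + 30, -403) + O(475) = 625 + (-347 - 1*475 + 2*475**2) = 625 + (-347 - 475 + 2*225625) = 625 + (-347 - 475 + 451250) = 625 + 450428 = 451053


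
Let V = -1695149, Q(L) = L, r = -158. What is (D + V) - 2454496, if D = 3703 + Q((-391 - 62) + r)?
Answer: -4146553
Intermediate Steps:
D = 3092 (D = 3703 + ((-391 - 62) - 158) = 3703 + (-453 - 158) = 3703 - 611 = 3092)
(D + V) - 2454496 = (3092 - 1695149) - 2454496 = -1692057 - 2454496 = -4146553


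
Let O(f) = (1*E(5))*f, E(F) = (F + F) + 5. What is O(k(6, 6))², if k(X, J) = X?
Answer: 8100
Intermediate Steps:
E(F) = 5 + 2*F (E(F) = 2*F + 5 = 5 + 2*F)
O(f) = 15*f (O(f) = (1*(5 + 2*5))*f = (1*(5 + 10))*f = (1*15)*f = 15*f)
O(k(6, 6))² = (15*6)² = 90² = 8100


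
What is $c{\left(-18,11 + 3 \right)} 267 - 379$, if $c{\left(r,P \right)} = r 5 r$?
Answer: $432161$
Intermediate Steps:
$c{\left(r,P \right)} = 5 r^{2}$ ($c{\left(r,P \right)} = 5 r r = 5 r^{2}$)
$c{\left(-18,11 + 3 \right)} 267 - 379 = 5 \left(-18\right)^{2} \cdot 267 - 379 = 5 \cdot 324 \cdot 267 - 379 = 1620 \cdot 267 - 379 = 432540 - 379 = 432161$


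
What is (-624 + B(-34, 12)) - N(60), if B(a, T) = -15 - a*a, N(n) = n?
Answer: -1855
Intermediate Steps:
B(a, T) = -15 - a²
(-624 + B(-34, 12)) - N(60) = (-624 + (-15 - 1*(-34)²)) - 1*60 = (-624 + (-15 - 1*1156)) - 60 = (-624 + (-15 - 1156)) - 60 = (-624 - 1171) - 60 = -1795 - 60 = -1855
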